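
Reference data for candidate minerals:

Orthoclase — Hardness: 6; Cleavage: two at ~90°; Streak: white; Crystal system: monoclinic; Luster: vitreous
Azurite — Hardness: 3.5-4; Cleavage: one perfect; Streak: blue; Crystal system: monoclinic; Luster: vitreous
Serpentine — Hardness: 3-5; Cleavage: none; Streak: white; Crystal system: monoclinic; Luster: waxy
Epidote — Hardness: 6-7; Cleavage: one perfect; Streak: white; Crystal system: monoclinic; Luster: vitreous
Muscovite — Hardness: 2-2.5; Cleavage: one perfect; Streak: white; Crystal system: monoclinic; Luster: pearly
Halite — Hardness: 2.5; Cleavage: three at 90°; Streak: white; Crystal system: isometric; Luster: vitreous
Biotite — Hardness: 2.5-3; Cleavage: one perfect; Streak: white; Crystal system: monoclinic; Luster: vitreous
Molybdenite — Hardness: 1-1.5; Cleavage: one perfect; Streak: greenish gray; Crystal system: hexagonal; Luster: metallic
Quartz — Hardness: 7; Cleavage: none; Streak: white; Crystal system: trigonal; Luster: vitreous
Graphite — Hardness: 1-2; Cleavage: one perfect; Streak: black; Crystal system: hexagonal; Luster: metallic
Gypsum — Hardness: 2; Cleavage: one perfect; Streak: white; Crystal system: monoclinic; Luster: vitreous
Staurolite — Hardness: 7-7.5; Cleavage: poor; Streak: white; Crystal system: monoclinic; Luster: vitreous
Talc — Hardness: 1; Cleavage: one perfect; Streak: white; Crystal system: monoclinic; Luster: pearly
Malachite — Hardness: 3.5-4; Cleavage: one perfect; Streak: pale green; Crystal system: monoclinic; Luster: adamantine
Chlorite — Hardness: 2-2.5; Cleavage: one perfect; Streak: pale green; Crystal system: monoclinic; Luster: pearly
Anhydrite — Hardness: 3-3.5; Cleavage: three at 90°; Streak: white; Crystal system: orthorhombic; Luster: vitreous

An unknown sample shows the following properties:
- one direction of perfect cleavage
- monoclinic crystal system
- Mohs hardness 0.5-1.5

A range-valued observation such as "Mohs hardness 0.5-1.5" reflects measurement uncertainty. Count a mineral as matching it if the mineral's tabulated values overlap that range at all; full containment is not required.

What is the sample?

One direction of perfect cleavage excludes Orthoclase, Serpentine, Halite, Quartz, Staurolite, Anhydrite.
Monoclinic crystal system rules out Molybdenite, Graphite.
Mohs hardness 0.5-1.5 — narrows the field to Talc.
Only Talc satisfies all observations.

Talc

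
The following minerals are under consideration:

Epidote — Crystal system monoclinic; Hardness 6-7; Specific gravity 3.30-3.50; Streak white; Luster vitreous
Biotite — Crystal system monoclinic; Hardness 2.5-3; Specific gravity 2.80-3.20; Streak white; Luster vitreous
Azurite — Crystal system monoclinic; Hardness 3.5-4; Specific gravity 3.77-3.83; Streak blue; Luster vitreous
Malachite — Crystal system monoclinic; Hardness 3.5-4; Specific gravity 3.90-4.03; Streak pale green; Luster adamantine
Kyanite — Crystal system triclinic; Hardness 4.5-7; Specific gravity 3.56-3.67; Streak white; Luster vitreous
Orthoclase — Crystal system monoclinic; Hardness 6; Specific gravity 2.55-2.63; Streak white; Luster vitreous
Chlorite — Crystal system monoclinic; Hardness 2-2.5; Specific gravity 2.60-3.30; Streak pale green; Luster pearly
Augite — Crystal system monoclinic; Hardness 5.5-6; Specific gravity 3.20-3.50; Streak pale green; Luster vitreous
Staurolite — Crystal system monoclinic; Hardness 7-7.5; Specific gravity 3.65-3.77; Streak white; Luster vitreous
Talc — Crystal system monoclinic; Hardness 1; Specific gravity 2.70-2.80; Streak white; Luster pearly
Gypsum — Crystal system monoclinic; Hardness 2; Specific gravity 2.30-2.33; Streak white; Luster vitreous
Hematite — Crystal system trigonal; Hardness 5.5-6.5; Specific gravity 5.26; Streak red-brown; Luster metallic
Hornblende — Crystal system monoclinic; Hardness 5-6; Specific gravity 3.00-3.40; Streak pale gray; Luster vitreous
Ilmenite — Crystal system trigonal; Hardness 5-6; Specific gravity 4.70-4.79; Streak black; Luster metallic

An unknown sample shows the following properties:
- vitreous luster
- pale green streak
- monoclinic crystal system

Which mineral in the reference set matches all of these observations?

Vitreous luster is inconsistent with Malachite, Chlorite, Talc, Hematite, Ilmenite.
Pale green streak: leaves Augite.
Monoclinic crystal system: consistent with all remaining minerals.
The only mineral consistent with every observation is Augite.

Augite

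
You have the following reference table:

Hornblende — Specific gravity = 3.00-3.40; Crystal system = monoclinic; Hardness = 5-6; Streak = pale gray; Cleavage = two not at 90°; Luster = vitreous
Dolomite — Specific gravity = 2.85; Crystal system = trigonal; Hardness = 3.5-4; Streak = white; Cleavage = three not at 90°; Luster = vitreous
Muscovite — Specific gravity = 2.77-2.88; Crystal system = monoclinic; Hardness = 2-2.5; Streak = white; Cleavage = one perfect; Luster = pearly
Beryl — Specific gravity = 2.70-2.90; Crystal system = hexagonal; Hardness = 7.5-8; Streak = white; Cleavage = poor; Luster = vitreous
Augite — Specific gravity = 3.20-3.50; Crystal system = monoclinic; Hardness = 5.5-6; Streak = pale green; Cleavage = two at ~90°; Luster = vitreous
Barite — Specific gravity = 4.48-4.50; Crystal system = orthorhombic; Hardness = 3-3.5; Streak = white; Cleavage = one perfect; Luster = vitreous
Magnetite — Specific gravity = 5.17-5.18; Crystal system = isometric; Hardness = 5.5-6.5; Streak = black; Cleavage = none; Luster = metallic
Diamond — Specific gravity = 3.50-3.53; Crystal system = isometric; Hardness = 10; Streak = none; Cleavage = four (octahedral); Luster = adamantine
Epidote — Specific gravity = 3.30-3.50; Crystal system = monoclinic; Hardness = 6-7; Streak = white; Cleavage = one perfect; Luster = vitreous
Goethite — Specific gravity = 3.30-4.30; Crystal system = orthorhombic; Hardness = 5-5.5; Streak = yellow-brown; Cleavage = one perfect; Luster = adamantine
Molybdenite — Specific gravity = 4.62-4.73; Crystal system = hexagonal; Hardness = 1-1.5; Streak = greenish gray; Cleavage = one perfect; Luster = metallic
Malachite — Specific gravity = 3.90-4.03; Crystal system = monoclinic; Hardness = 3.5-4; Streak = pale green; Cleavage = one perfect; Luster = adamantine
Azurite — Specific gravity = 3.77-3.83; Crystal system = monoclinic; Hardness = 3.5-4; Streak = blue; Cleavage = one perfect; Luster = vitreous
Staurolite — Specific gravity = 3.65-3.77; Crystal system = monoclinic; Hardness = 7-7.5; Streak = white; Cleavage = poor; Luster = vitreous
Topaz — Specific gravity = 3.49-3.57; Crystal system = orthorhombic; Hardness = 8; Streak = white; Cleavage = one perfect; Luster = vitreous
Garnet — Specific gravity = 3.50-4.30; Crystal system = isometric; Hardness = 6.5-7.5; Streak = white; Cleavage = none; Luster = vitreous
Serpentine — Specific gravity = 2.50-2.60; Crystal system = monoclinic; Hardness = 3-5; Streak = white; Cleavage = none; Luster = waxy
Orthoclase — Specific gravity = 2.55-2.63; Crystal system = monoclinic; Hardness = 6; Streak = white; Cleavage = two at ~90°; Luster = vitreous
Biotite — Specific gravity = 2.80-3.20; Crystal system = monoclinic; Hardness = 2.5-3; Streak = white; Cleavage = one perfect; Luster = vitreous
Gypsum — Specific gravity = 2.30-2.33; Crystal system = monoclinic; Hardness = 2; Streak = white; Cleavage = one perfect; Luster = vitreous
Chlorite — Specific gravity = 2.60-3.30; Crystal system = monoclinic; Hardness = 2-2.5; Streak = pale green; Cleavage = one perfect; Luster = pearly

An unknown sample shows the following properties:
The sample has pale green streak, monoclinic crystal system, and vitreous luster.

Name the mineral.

Pale green streak — leaves Augite, Malachite, Chlorite.
Monoclinic crystal system — no further eliminations.
Vitreous luster — Augite remains.
Augite is the sole remaining match.

Augite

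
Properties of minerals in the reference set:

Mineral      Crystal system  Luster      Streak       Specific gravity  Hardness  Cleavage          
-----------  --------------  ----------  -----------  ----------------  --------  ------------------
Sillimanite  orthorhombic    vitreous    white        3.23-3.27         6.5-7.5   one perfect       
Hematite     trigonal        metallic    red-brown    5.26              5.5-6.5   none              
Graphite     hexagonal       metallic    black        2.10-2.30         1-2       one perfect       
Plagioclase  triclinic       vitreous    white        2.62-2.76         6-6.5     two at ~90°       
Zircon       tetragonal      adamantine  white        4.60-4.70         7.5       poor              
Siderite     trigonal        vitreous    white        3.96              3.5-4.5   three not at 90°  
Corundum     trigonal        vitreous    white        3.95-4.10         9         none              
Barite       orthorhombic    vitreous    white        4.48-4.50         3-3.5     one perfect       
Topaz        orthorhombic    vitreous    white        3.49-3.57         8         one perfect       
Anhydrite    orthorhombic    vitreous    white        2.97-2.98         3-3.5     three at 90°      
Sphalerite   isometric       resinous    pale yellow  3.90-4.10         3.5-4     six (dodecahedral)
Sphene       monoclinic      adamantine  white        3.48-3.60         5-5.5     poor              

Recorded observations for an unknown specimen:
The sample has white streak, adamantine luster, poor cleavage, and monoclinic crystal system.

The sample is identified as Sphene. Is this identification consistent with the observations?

White streak — matches Sphene (white streak).
Adamantine luster — matches Sphene (adamantine luster).
Poor cleavage — matches Sphene (cleavage poor).
Monoclinic crystal system — matches Sphene (monoclinic system).
All observations are consistent with the tabulated values for Sphene.

Yes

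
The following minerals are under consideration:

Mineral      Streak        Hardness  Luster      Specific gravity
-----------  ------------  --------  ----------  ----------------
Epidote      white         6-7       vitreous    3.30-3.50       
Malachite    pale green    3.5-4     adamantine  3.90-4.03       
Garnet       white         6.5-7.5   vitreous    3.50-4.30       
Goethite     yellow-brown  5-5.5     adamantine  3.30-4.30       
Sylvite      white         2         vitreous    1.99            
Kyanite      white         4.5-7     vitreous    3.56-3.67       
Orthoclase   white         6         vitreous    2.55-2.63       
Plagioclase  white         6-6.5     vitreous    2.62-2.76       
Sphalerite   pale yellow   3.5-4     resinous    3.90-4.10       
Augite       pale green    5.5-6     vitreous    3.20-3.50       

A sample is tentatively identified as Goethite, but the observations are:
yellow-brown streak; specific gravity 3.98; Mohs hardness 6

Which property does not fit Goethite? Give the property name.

Yellow-brown streak: Goethite has yellow-brown streak — within range.
Specific gravity 3.98: Goethite has SG 3.30-4.30 — within range.
Mohs hardness 6: Goethite has hardness 5-5.5 — does not match.
Everything matches except the hardness.

hardness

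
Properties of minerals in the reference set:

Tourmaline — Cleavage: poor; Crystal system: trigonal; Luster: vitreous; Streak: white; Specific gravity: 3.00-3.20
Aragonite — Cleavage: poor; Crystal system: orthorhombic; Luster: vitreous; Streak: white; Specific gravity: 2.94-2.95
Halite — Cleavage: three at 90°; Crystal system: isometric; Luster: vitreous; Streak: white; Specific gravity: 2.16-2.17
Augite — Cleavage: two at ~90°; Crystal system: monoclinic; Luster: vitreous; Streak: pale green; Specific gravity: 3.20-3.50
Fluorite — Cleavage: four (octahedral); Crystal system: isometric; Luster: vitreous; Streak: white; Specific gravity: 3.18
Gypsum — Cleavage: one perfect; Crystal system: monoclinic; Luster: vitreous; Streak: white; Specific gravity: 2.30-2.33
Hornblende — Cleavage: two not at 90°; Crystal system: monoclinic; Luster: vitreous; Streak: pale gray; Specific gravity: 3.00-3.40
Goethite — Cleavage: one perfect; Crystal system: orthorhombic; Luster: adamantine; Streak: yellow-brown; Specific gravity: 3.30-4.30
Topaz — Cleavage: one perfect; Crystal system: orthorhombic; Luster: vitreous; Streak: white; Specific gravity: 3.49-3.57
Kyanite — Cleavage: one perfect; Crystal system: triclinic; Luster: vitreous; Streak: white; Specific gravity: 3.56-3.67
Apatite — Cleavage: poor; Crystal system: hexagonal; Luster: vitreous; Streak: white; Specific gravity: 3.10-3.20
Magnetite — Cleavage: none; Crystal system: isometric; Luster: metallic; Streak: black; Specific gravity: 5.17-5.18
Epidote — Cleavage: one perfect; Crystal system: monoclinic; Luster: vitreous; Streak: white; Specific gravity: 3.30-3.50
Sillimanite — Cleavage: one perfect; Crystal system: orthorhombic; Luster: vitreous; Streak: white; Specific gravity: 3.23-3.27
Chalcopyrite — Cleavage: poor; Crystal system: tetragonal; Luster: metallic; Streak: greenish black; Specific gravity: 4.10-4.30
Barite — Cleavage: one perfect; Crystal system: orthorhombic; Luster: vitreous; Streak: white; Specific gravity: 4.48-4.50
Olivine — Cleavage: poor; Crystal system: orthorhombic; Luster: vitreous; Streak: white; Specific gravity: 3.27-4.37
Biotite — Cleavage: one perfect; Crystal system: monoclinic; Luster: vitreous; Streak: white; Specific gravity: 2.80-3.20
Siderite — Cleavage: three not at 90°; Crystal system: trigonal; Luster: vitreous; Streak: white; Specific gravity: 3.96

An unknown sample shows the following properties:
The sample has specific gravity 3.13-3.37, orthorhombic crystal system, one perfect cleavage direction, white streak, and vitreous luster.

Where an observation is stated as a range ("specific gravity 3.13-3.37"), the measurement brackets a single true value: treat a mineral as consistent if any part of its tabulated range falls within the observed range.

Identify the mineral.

Sillimanite

Specific gravity 3.13-3.37: Tourmaline, Augite, Fluorite, Hornblende, Goethite, Apatite, Epidote, Sillimanite, Olivine, Biotite remain.
Orthorhombic crystal system: narrows the field to Goethite, Sillimanite, Olivine.
One perfect cleavage direction excludes Olivine.
White streak eliminates Goethite.
Vitreous luster: every remaining candidate is consistent.
The only mineral consistent with every observation is Sillimanite.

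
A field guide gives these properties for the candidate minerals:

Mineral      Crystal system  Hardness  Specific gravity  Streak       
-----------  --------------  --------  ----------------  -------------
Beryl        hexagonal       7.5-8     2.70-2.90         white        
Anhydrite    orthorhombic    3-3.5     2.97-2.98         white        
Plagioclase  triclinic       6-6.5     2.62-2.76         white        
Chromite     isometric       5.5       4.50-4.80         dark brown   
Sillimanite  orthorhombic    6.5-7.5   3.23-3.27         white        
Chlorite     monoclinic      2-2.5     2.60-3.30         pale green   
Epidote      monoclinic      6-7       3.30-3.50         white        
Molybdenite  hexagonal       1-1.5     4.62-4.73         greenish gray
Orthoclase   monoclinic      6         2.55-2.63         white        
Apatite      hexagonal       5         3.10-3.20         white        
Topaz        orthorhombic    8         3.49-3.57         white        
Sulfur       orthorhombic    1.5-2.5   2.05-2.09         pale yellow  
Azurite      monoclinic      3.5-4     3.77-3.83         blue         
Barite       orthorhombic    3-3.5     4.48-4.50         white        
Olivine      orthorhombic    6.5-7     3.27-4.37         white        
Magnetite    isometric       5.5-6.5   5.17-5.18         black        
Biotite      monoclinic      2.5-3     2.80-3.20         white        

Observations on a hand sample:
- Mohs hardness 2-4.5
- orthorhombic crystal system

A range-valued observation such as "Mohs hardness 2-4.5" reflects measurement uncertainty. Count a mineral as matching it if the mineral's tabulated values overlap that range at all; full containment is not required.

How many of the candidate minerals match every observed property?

Mohs hardness 2-4.5: only Anhydrite, Chlorite, Sulfur, Azurite, Barite, Biotite remain.
Orthorhombic crystal system excludes Chlorite, Azurite, Biotite.
The minerals that satisfy all observations are Anhydrite, Barite, Sulfur.
That is 3 minerals.

3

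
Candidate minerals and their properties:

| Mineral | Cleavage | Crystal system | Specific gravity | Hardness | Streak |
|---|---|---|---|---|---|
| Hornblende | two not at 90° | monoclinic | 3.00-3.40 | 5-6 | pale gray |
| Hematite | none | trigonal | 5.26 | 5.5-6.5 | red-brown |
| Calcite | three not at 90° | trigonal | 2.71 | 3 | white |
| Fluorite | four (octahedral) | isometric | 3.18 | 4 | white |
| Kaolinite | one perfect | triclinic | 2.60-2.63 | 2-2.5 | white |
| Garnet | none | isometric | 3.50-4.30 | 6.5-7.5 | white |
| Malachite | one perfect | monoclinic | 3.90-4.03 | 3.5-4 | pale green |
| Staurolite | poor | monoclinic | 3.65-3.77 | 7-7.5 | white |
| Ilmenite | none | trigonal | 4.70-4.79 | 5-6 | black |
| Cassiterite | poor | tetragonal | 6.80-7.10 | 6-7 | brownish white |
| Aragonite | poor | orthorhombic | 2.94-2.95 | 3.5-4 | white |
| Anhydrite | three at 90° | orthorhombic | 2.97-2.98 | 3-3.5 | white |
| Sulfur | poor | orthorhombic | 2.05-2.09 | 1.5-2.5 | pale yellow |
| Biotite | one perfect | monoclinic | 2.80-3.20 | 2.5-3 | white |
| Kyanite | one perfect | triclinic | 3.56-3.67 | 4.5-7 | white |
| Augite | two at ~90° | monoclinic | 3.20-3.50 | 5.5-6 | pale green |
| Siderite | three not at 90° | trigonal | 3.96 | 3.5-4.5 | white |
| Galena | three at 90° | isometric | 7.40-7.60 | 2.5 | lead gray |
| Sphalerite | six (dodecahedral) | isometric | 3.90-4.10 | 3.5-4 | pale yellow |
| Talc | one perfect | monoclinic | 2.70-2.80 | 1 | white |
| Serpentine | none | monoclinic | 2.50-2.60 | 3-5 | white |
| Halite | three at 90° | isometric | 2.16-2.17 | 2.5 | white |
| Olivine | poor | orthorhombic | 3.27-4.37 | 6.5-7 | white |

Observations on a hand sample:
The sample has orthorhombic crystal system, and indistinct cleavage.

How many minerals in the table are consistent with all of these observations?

3

Orthorhombic crystal system — Aragonite, Anhydrite, Sulfur, Olivine remain.
Indistinct cleavage eliminates Anhydrite.
The minerals that satisfy all observations are Aragonite, Olivine, Sulfur.
That is 3 minerals.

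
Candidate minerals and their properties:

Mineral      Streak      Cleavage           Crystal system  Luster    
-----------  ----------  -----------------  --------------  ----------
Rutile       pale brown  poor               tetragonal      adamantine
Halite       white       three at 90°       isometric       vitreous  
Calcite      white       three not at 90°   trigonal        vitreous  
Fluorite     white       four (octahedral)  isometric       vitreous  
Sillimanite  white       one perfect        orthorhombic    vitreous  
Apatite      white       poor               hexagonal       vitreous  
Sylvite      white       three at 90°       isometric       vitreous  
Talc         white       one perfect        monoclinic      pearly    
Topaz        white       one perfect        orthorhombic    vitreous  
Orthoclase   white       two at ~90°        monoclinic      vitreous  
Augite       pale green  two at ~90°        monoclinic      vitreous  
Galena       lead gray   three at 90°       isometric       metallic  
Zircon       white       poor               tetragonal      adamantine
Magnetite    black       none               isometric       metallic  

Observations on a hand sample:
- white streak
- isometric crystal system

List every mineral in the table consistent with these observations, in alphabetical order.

White streak is inconsistent with Rutile, Augite, Galena, Magnetite.
Isometric crystal system — only Halite, Fluorite, Sylvite remain.
Consistent with every observation: Fluorite, Halite, Sylvite.

Fluorite, Halite, Sylvite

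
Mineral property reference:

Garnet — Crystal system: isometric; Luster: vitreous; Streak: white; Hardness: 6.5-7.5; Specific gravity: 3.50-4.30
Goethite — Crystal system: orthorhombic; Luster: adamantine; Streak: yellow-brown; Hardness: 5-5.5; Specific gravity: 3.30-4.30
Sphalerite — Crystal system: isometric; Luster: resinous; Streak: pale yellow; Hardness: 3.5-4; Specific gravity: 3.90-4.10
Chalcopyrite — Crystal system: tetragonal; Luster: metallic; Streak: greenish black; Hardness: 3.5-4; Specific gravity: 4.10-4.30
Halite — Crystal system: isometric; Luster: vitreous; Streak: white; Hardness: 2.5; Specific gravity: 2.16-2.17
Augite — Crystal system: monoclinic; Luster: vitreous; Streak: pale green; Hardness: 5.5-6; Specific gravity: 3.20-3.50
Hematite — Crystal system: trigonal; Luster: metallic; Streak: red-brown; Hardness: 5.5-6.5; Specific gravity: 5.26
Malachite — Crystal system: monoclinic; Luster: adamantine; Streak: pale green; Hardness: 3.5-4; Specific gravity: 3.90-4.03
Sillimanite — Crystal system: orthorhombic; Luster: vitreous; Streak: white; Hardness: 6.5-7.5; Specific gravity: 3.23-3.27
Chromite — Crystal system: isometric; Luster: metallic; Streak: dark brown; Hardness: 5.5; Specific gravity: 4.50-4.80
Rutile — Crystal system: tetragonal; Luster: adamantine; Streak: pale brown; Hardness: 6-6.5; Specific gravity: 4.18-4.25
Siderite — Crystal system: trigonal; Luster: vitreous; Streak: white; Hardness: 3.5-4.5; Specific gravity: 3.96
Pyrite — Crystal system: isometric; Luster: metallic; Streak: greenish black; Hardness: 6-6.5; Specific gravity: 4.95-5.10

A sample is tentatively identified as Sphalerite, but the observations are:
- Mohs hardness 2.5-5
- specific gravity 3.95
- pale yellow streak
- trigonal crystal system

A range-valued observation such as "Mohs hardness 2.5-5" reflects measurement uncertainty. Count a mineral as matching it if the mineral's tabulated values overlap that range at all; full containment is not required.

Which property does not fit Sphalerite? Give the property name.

crystal system

Mohs hardness 2.5-5: Sphalerite has hardness 3.5-4 — within range.
Specific gravity 3.95: Sphalerite has SG 3.90-4.10 — within range.
Pale yellow streak: Sphalerite has pale yellow streak — within range.
Trigonal crystal system: Sphalerite has isometric system — outside the reference range.
Only the crystal system is inconsistent.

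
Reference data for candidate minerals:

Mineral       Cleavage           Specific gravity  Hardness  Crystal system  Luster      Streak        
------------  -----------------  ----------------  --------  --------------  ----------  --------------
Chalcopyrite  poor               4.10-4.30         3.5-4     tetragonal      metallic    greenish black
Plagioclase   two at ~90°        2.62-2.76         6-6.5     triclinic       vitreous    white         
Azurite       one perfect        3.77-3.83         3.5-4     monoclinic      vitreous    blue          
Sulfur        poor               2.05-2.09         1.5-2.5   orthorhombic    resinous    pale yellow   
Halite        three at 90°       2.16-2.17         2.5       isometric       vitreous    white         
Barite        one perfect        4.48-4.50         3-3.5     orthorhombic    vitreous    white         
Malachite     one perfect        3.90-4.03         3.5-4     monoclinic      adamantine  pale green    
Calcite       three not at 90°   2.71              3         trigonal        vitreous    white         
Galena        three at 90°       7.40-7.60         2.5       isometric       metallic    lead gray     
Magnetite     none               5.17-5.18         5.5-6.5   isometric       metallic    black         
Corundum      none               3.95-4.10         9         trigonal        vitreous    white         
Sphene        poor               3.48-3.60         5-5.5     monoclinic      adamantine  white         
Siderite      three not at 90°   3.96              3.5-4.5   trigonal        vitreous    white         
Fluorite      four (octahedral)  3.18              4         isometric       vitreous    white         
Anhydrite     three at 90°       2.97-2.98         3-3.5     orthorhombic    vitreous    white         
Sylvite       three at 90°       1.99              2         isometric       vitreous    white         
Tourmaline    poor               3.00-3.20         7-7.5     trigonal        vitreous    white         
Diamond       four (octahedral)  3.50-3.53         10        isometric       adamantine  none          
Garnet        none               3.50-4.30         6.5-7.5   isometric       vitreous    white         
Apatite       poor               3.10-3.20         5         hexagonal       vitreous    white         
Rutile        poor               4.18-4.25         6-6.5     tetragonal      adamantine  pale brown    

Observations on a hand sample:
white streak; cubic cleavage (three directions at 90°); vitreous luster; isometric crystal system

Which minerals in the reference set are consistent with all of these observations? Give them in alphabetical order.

White streak: leaves Plagioclase, Halite, Barite, Calcite, Corundum, Sphene, Siderite, Fluorite, Anhydrite, Sylvite, Tourmaline, Garnet, Apatite.
Cubic cleavage (three directions at 90°): Halite, Anhydrite, Sylvite remain.
Vitreous luster: consistent with all remaining minerals.
Isometric crystal system excludes Anhydrite.
Consistent with every observation: Halite, Sylvite.

Halite, Sylvite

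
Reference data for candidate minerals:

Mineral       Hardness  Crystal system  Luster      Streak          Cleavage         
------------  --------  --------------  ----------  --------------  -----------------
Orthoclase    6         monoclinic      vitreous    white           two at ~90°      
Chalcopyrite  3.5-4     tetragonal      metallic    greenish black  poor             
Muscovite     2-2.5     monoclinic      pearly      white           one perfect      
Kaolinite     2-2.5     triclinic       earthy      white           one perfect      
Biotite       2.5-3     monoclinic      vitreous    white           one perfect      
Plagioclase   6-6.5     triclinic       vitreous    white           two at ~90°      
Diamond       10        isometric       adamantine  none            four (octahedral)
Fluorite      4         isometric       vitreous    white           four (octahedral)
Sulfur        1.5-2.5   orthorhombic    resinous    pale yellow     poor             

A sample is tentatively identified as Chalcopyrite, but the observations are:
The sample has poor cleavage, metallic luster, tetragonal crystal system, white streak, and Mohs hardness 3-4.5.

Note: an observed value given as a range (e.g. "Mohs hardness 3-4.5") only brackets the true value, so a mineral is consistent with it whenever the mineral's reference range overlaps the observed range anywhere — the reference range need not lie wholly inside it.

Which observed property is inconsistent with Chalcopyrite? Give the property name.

Poor cleavage: Chalcopyrite has cleavage poor — consistent.
Metallic luster: Chalcopyrite has metallic luster — consistent.
Tetragonal crystal system: Chalcopyrite has tetragonal system — consistent.
White streak: Chalcopyrite has greenish black streak — outside the reference range.
Mohs hardness 3-4.5: Chalcopyrite has hardness 3.5-4 — consistent.
Only the streak is inconsistent.

streak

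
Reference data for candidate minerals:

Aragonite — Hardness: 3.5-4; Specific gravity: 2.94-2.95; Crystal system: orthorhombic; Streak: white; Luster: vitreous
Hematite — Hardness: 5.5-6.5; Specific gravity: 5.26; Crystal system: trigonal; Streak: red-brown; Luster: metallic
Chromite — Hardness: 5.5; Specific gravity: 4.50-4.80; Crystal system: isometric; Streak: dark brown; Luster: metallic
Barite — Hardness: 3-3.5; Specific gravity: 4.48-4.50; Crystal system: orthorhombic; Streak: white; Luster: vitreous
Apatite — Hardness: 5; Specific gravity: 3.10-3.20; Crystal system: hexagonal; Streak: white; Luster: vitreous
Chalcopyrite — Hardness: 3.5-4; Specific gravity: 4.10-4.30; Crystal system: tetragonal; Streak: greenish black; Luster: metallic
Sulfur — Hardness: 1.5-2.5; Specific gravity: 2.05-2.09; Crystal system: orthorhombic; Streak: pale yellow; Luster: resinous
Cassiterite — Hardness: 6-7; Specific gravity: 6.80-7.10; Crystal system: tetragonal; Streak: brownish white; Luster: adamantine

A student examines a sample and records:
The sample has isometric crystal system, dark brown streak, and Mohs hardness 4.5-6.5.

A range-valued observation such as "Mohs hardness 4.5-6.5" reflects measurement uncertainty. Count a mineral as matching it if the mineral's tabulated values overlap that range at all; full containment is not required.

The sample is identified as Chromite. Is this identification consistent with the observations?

Isometric crystal system — matches Chromite (isometric system).
Dark brown streak — matches Chromite (dark brown streak).
Mohs hardness 4.5-6.5 — matches Chromite (hardness 5.5).
Every observed property is compatible with the reference values for Chromite.

Consistent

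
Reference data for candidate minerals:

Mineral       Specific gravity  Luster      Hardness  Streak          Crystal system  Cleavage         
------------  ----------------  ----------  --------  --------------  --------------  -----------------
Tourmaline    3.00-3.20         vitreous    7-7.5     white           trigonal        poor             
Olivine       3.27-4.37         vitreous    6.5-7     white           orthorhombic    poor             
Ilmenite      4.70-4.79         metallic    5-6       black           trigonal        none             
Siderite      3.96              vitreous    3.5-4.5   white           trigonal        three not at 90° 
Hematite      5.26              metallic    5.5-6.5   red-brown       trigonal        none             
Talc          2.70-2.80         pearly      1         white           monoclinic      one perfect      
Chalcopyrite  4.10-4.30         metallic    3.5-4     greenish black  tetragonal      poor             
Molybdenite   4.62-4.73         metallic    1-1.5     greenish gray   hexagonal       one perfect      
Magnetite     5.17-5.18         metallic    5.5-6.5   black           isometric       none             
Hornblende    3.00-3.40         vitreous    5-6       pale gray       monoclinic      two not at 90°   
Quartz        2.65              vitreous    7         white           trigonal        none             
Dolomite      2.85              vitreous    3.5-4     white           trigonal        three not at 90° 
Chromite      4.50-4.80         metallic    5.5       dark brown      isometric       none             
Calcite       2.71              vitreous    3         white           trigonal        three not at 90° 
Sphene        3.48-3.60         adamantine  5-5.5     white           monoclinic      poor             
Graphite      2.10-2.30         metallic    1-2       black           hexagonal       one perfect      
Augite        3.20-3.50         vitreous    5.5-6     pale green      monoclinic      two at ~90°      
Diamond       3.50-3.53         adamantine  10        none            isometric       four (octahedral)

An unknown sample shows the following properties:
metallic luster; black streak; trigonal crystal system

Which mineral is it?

Ilmenite

Metallic luster — Ilmenite, Hematite, Chalcopyrite, Molybdenite, Magnetite, Chromite, Graphite remain.
Black streak — only Ilmenite, Magnetite, Graphite remain.
Trigonal crystal system — only Ilmenite remains.
Only Ilmenite satisfies all observations.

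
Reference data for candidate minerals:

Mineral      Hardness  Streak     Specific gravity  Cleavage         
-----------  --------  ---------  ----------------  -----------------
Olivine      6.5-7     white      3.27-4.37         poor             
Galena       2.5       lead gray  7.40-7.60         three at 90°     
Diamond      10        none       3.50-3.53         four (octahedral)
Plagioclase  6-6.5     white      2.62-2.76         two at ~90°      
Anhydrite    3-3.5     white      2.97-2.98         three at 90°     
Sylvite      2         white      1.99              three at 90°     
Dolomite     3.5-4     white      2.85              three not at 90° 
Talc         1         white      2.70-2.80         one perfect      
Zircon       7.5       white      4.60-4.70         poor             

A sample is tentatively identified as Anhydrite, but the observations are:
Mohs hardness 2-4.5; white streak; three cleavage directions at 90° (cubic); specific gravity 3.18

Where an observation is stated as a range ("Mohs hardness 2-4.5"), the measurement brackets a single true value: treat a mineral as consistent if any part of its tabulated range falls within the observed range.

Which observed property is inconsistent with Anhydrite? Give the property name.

specific gravity

Mohs hardness 2-4.5: Anhydrite has hardness 3-3.5 — agrees.
White streak: Anhydrite has white streak — agrees.
Three cleavage directions at 90° (cubic): Anhydrite has cleavage three at 90° — agrees.
Specific gravity 3.18: Anhydrite has SG 2.97-2.98 — does not match.
Only the specific gravity is inconsistent.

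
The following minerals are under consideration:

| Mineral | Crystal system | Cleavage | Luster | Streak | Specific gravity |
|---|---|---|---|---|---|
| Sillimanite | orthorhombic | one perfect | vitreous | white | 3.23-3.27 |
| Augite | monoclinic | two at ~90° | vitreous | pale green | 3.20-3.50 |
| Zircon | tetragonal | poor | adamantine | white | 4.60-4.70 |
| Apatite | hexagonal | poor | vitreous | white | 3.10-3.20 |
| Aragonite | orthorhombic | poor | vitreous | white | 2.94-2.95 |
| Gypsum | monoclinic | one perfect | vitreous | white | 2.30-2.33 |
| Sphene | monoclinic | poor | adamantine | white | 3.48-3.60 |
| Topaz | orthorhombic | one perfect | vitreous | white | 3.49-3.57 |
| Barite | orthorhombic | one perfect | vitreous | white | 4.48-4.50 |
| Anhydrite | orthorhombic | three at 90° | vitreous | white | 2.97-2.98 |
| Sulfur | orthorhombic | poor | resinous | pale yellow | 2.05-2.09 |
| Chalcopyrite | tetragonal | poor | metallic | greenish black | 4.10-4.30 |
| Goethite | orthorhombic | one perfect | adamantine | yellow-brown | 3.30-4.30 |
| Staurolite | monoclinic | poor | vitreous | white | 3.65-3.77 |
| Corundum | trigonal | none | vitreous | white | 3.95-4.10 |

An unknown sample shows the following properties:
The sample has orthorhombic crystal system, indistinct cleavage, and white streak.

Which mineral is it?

Aragonite

Orthorhombic crystal system: only Sillimanite, Aragonite, Topaz, Barite, Anhydrite, Sulfur, Goethite remain.
Indistinct cleavage: Aragonite, Sulfur remain.
White streak excludes Sulfur.
Only Aragonite satisfies all observations.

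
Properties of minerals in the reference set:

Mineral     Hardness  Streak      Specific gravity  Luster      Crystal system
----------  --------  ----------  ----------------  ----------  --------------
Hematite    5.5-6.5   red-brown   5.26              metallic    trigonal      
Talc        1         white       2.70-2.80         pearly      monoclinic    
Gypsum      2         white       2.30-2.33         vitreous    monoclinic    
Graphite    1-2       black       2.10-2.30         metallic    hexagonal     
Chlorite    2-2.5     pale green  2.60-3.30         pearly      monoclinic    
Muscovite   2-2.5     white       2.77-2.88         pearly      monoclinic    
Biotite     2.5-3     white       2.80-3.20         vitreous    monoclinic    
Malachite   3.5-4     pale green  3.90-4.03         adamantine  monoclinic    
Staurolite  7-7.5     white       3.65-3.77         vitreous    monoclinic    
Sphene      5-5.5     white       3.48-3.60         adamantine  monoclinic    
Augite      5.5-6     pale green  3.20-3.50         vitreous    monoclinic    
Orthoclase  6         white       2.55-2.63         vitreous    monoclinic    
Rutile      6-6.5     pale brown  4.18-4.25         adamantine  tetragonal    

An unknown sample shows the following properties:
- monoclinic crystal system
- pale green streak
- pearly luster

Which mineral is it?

Monoclinic crystal system excludes Hematite, Graphite, Rutile.
Pale green streak: narrows the field to Chlorite, Malachite, Augite.
Pearly luster: leaves Chlorite.
Chlorite is the sole remaining match.

Chlorite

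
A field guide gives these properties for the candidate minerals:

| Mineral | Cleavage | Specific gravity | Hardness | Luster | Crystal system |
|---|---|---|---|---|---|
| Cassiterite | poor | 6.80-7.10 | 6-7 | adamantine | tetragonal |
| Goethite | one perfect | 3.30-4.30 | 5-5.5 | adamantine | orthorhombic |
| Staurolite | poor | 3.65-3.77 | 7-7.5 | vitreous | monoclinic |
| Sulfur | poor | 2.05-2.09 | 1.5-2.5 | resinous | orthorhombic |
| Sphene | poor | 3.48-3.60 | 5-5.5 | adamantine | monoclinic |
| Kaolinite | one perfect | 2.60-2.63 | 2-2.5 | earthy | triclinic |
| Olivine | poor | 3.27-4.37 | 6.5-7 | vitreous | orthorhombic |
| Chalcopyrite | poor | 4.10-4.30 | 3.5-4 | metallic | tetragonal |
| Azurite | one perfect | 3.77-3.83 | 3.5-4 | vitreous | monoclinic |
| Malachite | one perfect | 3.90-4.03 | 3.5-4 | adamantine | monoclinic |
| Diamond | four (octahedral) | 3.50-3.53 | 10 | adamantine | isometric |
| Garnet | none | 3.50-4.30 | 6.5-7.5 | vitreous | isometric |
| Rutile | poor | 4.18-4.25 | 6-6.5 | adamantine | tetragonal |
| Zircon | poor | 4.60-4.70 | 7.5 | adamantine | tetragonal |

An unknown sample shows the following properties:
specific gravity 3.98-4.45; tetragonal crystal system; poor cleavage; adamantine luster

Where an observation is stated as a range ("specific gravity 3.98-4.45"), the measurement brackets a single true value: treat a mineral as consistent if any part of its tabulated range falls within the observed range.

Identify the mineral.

Rutile

Specific gravity 3.98-4.45 — narrows the field to Goethite, Olivine, Chalcopyrite, Malachite, Garnet, Rutile.
Tetragonal crystal system — narrows the field to Chalcopyrite, Rutile.
Poor cleavage — every remaining candidate is consistent.
Adamantine luster rules out Chalcopyrite.
Rutile is the sole remaining match.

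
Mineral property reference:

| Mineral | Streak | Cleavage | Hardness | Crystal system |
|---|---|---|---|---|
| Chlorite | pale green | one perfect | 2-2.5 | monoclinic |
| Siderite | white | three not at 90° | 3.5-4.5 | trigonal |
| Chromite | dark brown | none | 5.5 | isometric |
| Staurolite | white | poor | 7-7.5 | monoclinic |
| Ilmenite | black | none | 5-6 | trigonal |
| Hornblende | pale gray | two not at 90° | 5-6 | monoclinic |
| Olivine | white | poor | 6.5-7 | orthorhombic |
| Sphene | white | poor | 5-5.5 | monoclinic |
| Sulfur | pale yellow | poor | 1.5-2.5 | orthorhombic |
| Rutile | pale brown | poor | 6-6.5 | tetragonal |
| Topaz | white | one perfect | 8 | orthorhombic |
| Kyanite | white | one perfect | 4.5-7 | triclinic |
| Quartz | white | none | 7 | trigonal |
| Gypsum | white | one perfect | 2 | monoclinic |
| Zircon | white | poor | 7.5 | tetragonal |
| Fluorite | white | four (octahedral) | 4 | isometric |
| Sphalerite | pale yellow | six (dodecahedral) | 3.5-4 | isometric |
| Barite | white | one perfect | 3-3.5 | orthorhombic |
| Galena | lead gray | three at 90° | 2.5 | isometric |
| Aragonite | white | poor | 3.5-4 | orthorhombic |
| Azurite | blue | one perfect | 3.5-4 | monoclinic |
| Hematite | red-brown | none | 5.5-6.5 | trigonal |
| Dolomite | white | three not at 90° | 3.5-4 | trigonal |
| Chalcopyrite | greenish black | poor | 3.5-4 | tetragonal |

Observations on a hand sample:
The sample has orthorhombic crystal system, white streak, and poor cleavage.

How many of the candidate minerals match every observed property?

2

Orthorhombic crystal system — Olivine, Sulfur, Topaz, Barite, Aragonite remain.
White streak eliminates Sulfur.
Poor cleavage excludes Topaz, Barite.
Remaining candidates: Aragonite, Olivine.
That is 2 minerals.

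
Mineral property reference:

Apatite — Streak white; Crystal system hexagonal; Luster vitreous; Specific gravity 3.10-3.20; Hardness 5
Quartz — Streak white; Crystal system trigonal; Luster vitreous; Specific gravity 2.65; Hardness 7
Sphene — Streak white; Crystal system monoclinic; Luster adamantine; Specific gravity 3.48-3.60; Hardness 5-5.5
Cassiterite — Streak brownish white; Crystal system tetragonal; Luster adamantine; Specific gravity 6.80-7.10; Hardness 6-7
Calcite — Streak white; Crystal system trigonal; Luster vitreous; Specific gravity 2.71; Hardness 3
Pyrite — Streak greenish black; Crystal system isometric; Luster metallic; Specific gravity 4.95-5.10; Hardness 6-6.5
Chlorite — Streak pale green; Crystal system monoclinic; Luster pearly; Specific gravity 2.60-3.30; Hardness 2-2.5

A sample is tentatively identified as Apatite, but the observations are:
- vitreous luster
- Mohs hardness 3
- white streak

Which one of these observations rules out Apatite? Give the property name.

hardness

Vitreous luster: Apatite has vitreous luster — within range.
Mohs hardness 3: Apatite has hardness 5 — outside the reference range.
White streak: Apatite has white streak — within range.
The hardness is the one property that does not fit.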